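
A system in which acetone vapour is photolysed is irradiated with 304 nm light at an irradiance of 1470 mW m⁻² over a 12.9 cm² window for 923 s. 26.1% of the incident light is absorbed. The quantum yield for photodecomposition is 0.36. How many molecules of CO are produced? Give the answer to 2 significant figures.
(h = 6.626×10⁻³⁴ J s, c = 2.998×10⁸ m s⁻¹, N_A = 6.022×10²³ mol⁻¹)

2.5×10¹⁷ molecules

Photon energy at 304 nm: hc/λ = (6.626×10⁻³⁴)(2.998×10⁸)/(304×10⁻⁹) = 6.534×10⁻¹⁹ J.
Energy delivered: (1470 mW m⁻²)(12.9×10⁻⁴ m²)(923 s) = 1.750 J.
Photons incident: 1.750 / 6.534×10⁻¹⁹ = 2.678×10¹⁸, i.e. 2.678×10¹⁸/6.022×10²³ = 4.447×10⁻⁶ mol.
Photons absorbed: 0.261 × 4.447×10⁻⁶ = 1.161×10⁻⁶ mol.
Product: Φ × n_abs = 0.36 × 1.161×10⁻⁶ = 4.180×10⁻⁷ mol.
As a count: 4.180×10⁻⁷ × 6.022×10²³ = 2.5×10¹⁷.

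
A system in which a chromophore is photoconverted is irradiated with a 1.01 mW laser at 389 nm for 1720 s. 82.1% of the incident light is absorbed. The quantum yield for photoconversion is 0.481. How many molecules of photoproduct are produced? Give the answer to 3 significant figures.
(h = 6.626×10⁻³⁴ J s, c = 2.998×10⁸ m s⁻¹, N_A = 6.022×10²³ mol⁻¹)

Photon energy at 389 nm: hc/λ = (6.626×10⁻³⁴)(2.998×10⁸)/(389×10⁻⁹) = 5.107×10⁻¹⁹ J.
Energy delivered: (1.01 mW)(1720 s) = 1.737 J.
Photons incident: 1.737 / 5.107×10⁻¹⁹ = 3.401×10¹⁸, i.e. 3.401×10¹⁸/6.022×10²³ = 5.648×10⁻⁶ mol.
Photons absorbed: 0.821 × 5.648×10⁻⁶ = 4.637×10⁻⁶ mol.
Product: Φ × n_abs = 0.481 × 4.637×10⁻⁶ = 2.230×10⁻⁶ mol.
As a count: 2.230×10⁻⁶ × 6.022×10²³ = 1.34×10¹⁸.

1.34×10¹⁸ molecules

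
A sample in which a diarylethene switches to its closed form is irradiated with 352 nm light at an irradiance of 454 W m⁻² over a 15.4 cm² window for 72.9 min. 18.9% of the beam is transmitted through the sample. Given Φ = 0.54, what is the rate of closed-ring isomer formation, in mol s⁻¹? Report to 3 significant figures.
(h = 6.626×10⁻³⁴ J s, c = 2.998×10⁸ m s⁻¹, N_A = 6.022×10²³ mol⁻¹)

9.01×10⁻⁷ mol s⁻¹

Photon energy at 352 nm: hc/λ = (6.626×10⁻³⁴)(2.998×10⁸)/(352×10⁻⁹) = 5.643×10⁻¹⁹ J.
Energy delivered: (454 W m⁻²)(15.4×10⁻⁴ m²)(4374 s) = 3058 J.
Photons incident: 3058 / 5.643×10⁻¹⁹ = 5.419×10²¹, i.e. 5.419×10²¹/6.022×10²³ = 0.008999 mol.
Fraction absorbed: 1 − 18.9/100 = 0.8110.
Photons absorbed: 0.8110 × 0.008999 = 0.007298 mol.
Product formed: 0.54 × 0.007298 = 0.003941 mol.
Rate: 0.003941 / 4374 s = 9.01×10⁻⁷ mol s⁻¹.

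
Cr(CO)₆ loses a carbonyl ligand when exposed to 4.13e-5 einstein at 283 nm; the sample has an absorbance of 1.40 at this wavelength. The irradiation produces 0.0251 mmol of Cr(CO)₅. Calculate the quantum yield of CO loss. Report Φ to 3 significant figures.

Product: 0.0251 mmol = 2.51e-5 mol.
Fraction absorbed: 1 − 10^(−1.40) = 0.9602.
Photons absorbed: 0.9602 × 4.13e-5 = 3.966e-5 mol.
Φ = 2.51e-5 mol / 3.966e-5 mol photons = 0.633.

Φ = 0.633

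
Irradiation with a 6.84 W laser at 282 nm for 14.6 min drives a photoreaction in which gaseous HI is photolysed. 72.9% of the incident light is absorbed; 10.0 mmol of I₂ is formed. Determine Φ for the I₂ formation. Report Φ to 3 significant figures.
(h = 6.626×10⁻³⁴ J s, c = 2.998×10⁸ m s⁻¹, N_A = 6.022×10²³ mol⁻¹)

Φ = 0.971

Product: 10.0 mmol = 0.0100 mol.
Photon energy at 282 nm: hc/λ = (6.626×10⁻³⁴)(2.998×10⁸)/(282×10⁻⁹) = 7.044×10⁻¹⁹ J.
Energy delivered: (6.84 W)(876 s) = 5992 J.
Photons incident: 5992 / 7.044×10⁻¹⁹ = 8.507×10²¹, i.e. 8.507×10²¹/6.022×10²³ = 0.01413 mol.
Photons absorbed: 0.729 × 0.01413 = 0.01030 mol.
Φ = 0.0100 mol / 0.01030 mol photons = 0.971.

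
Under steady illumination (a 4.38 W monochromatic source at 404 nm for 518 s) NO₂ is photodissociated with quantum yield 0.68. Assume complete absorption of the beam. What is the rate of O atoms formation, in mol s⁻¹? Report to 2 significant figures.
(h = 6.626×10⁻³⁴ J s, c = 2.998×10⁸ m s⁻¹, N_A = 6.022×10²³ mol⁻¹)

Photon energy at 404 nm: hc/λ = (6.626×10⁻³⁴)(2.998×10⁸)/(404×10⁻⁹) = 4.917×10⁻¹⁹ J.
Energy delivered: (4.38 W)(518 s) = 2269 J.
Photons incident: 2269 / 4.917×10⁻¹⁹ = 4.615×10²¹, i.e. 4.615×10²¹/6.022×10²³ = 0.007664 mol.
Product formed: 0.68 × 0.007664 = 0.005212 mol.
Rate: 0.005212 / 518 s = 1.0×10⁻⁵ mol s⁻¹.

1.0×10⁻⁵ mol s⁻¹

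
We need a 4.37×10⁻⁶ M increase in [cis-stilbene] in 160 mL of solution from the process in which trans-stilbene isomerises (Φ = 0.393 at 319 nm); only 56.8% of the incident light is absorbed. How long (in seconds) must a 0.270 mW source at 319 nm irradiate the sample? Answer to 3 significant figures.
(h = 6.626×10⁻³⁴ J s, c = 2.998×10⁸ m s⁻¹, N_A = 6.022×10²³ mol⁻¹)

Product: (4.37×10⁻⁶ M)(0.16 L) = 6.992×10⁻⁷ mol.
Photons that must be absorbed: 6.992×10⁻⁷ / 0.393 = 1.779×10⁻⁶ mol.
Incident photons needed: 1.779×10⁻⁶ / 0.568 = 3.132×10⁻⁶ mol.
Photon energy: hc/λ = 6.227×10⁻¹⁹ J; per mole, 3.750×10⁵ J mol⁻¹.
Energy required: 3.132×10⁻⁶ × 3.750×10⁵ = 1.174 J.
Time: 1.174 J / 0.00027 W = 4350 s.

t ≈ 4350 s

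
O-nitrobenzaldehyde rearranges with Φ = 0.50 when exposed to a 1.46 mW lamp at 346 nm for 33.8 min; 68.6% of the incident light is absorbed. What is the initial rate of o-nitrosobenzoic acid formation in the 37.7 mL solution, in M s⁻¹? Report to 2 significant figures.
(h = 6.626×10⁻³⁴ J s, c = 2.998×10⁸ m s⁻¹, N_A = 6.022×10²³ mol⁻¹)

3.8×10⁻⁸ M s⁻¹

Photon energy at 346 nm: hc/λ = (6.626×10⁻³⁴)(2.998×10⁸)/(346×10⁻⁹) = 5.741×10⁻¹⁹ J.
Energy delivered: (1.46 mW)(2028 s) = 2.961 J.
Photons incident: 2.961 / 5.741×10⁻¹⁹ = 5.158×10¹⁸, i.e. 5.158×10¹⁸/6.022×10²³ = 8.565×10⁻⁶ mol.
Photons absorbed: 0.686 × 8.565×10⁻⁶ = 5.876×10⁻⁶ mol.
Product formed: 0.50 × 5.876×10⁻⁶ = 2.938×10⁻⁶ mol.
Rate: 2.938×10⁻⁶ mol / (2028 s × 0.0377 L) = 3.8×10⁻⁸ M s⁻¹.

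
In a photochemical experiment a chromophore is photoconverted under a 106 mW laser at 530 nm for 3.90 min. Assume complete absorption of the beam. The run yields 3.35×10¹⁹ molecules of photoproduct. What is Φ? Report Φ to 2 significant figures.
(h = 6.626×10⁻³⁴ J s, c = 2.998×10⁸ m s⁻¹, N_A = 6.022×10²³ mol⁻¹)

Φ = 0.51

Product: 3.35×10¹⁹ / 6.022×10²³ = 5.563×10⁻⁵ mol.
Photon energy at 530 nm: hc/λ = (6.626×10⁻³⁴)(2.998×10⁸)/(530×10⁻⁹) = 3.748×10⁻¹⁹ J.
Energy delivered: (106 mW)(234 s) = 24.80 J.
Photons incident: 24.80 / 3.748×10⁻¹⁹ = 6.617×10¹⁹, i.e. 6.617×10¹⁹/6.022×10²³ = 1.099×10⁻⁴ mol.
Φ = 5.563×10⁻⁵ mol / 1.099×10⁻⁴ mol photons = 0.51.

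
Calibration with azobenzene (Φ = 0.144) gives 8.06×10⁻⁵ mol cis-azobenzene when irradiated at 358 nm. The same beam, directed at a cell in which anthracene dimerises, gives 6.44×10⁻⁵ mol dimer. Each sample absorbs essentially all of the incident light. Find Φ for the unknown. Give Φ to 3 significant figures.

Φ = 0.115

Photons absorbed by the actinometer: 8.06×10⁻⁵ / 0.144 = 5.597×10⁻⁴ mol.
Φ(unknown) = 6.44×10⁻⁵ / 5.597×10⁻⁴ = 0.115.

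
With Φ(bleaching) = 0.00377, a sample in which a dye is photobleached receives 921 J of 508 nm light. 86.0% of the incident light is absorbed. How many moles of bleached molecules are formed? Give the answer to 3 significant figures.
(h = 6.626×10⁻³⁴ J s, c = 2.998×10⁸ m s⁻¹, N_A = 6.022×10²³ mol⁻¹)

1.27×10⁻⁵ mol

Photon energy at 508 nm: hc/λ = (6.626×10⁻³⁴)(2.998×10⁸)/(508×10⁻⁹) = 3.910×10⁻¹⁹ J.
Photons incident: 921 / 3.910×10⁻¹⁹ = 2.355×10²¹, i.e. 2.355×10²¹/6.022×10²³ = 0.003911 mol.
Photons absorbed: 0.860 × 0.003911 = 0.003363 mol.
Product: Φ × n_abs = 0.00377 × 0.003363 = 1.268×10⁻⁵ mol.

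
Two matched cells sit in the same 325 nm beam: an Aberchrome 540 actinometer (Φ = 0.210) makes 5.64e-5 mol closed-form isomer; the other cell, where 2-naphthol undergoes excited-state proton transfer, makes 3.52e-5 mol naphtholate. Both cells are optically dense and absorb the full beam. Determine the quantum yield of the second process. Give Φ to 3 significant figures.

Photons absorbed by the actinometer: 5.64e-5 / 0.210 = 2.686e-4 mol.
Φ(unknown) = 3.52e-5 / 2.686e-4 = 0.131.

Φ = 0.131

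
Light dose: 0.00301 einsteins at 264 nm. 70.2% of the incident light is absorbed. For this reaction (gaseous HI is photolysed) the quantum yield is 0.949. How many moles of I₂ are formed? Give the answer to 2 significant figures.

0.0020 mol

Photons absorbed: 0.702 × 0.00301 = 0.002113 mol.
Product: Φ × n_abs = 0.949 × 0.002113 = 0.002005 mol.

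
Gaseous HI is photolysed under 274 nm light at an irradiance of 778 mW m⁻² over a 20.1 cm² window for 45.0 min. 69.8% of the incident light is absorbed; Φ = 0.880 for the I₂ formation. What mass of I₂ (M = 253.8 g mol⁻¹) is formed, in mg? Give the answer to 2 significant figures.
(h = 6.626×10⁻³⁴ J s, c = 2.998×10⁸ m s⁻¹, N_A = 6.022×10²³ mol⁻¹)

Photon energy at 274 nm: hc/λ = (6.626×10⁻³⁴)(2.998×10⁸)/(274×10⁻⁹) = 7.250×10⁻¹⁹ J.
Energy delivered: (778 mW m⁻²)(20.1×10⁻⁴ m²)(2700 s) = 4.222 J.
Photons incident: 4.222 / 7.250×10⁻¹⁹ = 5.823×10¹⁸, i.e. 5.823×10¹⁸/6.022×10²³ = 9.670×10⁻⁶ mol.
Photons absorbed: 0.698 × 9.670×10⁻⁶ = 6.750×10⁻⁶ mol.
Product: Φ × n_abs = 0.880 × 6.750×10⁻⁶ = 5.940×10⁻⁶ mol.
Mass: 5.940×10⁻⁶ × 253.8 = 0.001508 g = 1.5 mg.

1.5 mg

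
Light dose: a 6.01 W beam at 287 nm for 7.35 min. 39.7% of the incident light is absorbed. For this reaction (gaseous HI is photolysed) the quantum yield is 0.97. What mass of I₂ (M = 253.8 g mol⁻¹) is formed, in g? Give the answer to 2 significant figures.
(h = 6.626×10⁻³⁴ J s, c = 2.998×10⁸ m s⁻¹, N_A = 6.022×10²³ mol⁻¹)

Photon energy at 287 nm: hc/λ = (6.626×10⁻³⁴)(2.998×10⁸)/(287×10⁻⁹) = 6.922×10⁻¹⁹ J.
Energy delivered: (6.01 W)(441 s) = 2650 J.
Photons incident: 2650 / 6.922×10⁻¹⁹ = 3.828×10²¹, i.e. 3.828×10²¹/6.022×10²³ = 0.006357 mol.
Photons absorbed: 0.397 × 0.006357 = 0.002524 mol.
Product: Φ × n_abs = 0.97 × 0.002524 = 0.002448 mol.
Mass: 0.002448 × 253.8 = 0.6213 g = 0.62 g.

0.62 g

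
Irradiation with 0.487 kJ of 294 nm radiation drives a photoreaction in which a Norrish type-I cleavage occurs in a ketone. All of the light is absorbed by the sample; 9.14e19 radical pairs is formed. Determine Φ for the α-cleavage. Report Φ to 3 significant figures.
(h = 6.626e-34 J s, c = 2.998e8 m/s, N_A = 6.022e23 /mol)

Φ = 0.127

Product: 9.14e19 / 6.022e23 = 1.518e-4 mol.
Photon energy at 294 nm: hc/λ = (6.626e-34)(2.998e8)/(294e-9) = 6.757e-19 J.
Incident energy: 0.487 kJ = 487 J.
Photons incident: 487 / 6.757e-19 = 7.207e20, i.e. 7.207e20/6.022e23 = 0.001197 mol.
Φ = 1.518e-4 mol / 0.001197 mol photons = 0.127.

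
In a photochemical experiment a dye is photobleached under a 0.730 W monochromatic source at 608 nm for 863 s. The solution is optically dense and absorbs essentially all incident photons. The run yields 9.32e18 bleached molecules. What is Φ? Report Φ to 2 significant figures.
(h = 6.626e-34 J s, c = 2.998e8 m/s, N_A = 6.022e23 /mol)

Φ = 0.0048

Product: 9.32e18 / 6.022e23 = 1.548e-5 mol.
Photon energy at 608 nm: hc/λ = (6.626e-34)(2.998e8)/(608e-9) = 3.267e-19 J.
Energy delivered: (0.730 W)(863 s) = 630.0 J.
Photons incident: 630.0 / 3.267e-19 = 1.928e21, i.e. 1.928e21/6.022e23 = 0.003202 mol.
Φ = 1.548e-5 mol / 0.003202 mol photons = 0.0048.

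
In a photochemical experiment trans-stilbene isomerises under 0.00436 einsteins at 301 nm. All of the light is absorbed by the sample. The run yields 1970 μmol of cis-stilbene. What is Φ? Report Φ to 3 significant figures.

Product: 1970 μmol = 0.00197 mol.
Φ = 0.00197 mol / 0.00436 mol photons = 0.452.

Φ = 0.452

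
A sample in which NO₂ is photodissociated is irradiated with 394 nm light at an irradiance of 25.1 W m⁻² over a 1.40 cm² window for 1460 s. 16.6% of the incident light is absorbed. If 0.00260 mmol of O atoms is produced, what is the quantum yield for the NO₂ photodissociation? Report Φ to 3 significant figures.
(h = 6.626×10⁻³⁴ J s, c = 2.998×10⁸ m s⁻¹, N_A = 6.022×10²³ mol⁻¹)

Product: 0.00260 mmol = 2.60×10⁻⁶ mol.
Photon energy at 394 nm: hc/λ = (6.626×10⁻³⁴)(2.998×10⁸)/(394×10⁻⁹) = 5.042×10⁻¹⁹ J.
Energy delivered: (25.1 W m⁻²)(1.40×10⁻⁴ m²)(1460 s) = 5.130 J.
Photons incident: 5.130 / 5.042×10⁻¹⁹ = 1.017×10¹⁹, i.e. 1.017×10¹⁹/6.022×10²³ = 1.689×10⁻⁵ mol.
Photons absorbed: 0.166 × 1.689×10⁻⁵ = 2.804×10⁻⁶ mol.
Φ = 2.60×10⁻⁶ mol / 2.804×10⁻⁶ mol photons = 0.927.

Φ = 0.927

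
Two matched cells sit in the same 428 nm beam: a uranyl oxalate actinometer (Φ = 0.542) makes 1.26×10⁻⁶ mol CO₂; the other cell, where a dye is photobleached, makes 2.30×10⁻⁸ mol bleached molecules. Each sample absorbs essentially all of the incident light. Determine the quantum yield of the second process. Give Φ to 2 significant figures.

Φ = 0.0099

Photons absorbed by the actinometer: 1.26×10⁻⁶ / 0.542 = 2.325×10⁻⁶ mol.
Φ(unknown) = 2.30×10⁻⁸ / 2.325×10⁻⁶ = 0.0099.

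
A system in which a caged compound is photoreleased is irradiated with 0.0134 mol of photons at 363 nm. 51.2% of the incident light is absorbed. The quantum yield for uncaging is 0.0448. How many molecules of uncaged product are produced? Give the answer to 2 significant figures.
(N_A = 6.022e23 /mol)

Photons absorbed: 0.512 × 0.0134 = 0.006861 mol.
Product: Φ × n_abs = 0.0448 × 0.006861 = 3.074e-4 mol.
As a count: 3.074e-4 × 6.022e23 = 1.9e20.

1.9e20 molecules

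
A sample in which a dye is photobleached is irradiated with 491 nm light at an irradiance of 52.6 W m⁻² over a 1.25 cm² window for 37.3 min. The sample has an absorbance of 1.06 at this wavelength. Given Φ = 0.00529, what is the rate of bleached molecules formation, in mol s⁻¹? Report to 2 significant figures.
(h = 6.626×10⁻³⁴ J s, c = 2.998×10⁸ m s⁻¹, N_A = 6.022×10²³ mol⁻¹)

1.3×10⁻¹⁰ mol s⁻¹

Photon energy at 491 nm: hc/λ = (6.626×10⁻³⁴)(2.998×10⁸)/(491×10⁻⁹) = 4.046×10⁻¹⁹ J.
Energy delivered: (52.6 W m⁻²)(1.25×10⁻⁴ m²)(2238 s) = 14.71 J.
Photons incident: 14.71 / 4.046×10⁻¹⁹ = 3.636×10¹⁹, i.e. 3.636×10¹⁹/6.022×10²³ = 6.038×10⁻⁵ mol.
Fraction absorbed: 1 − 10^(−1.06) = 0.9129.
Photons absorbed: 0.9129 × 6.038×10⁻⁵ = 5.512×10⁻⁵ mol.
Product formed: 0.00529 × 5.512×10⁻⁵ = 2.916×10⁻⁷ mol.
Rate: 2.916×10⁻⁷ / 2238 s = 1.3×10⁻¹⁰ mol s⁻¹.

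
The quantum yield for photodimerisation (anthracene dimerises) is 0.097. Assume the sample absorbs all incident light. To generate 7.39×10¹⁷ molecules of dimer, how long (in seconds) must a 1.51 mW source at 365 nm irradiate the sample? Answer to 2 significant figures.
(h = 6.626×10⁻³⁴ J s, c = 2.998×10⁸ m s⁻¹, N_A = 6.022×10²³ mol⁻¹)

t ≈ 2700 s

Product: 7.39×10¹⁷ / 6.022×10²³ = 1.227×10⁻⁶ mol.
Photons that must be absorbed: 1.227×10⁻⁶ / 0.097 = 1.265×10⁻⁵ mol.
Photon energy: hc/λ = 5.442×10⁻¹⁹ J; per mole, 3.277×10⁵ J mol⁻¹.
Energy required: 1.265×10⁻⁵ × 3.277×10⁵ = 4.145 J.
Time: 4.145 J / 0.00151 W = 2700 s.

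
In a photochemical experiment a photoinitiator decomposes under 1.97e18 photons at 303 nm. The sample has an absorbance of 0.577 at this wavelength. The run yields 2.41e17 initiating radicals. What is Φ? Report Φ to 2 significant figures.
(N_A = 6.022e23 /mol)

Product: 2.41e17 / 6.022e23 = 4.002e-7 mol.
Moles of photons: 1.97e18 / 6.022e23 = 3.271e-6 mol.
Fraction absorbed: 1 − 10^(−0.577) = 0.7351.
Photons absorbed: 0.7351 × 3.271e-6 = 2.405e-6 mol.
Φ = 4.002e-7 mol / 2.405e-6 mol photons = 0.17.

Φ = 0.17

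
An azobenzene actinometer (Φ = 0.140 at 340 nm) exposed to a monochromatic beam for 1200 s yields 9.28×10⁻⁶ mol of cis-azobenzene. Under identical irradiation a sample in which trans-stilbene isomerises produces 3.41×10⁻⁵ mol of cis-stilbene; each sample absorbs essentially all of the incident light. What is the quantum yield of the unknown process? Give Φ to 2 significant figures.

Photons absorbed by the actinometer: 9.28×10⁻⁶ / 0.140 = 6.629×10⁻⁵ mol.
Φ(unknown) = 3.41×10⁻⁵ / 6.629×10⁻⁵ = 0.51.

Φ = 0.51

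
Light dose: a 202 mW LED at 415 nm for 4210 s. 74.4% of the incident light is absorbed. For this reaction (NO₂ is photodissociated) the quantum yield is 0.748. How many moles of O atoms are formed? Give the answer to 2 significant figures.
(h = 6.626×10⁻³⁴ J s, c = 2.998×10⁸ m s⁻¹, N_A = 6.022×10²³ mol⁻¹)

0.0016 mol

Photon energy at 415 nm: hc/λ = (6.626×10⁻³⁴)(2.998×10⁸)/(415×10⁻⁹) = 4.787×10⁻¹⁹ J.
Energy delivered: (202 mW)(4210 s) = 850.4 J.
Photons incident: 850.4 / 4.787×10⁻¹⁹ = 1.776×10²¹, i.e. 1.776×10²¹/6.022×10²³ = 0.002949 mol.
Photons absorbed: 0.744 × 0.002949 = 0.002194 mol.
Product: Φ × n_abs = 0.748 × 0.002194 = 0.001641 mol.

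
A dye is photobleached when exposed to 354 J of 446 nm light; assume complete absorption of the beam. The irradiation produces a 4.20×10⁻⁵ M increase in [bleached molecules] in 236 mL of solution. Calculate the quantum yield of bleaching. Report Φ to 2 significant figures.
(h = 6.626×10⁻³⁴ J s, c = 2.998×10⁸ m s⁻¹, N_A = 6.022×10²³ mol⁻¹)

Φ = 0.0075

Product: (4.20×10⁻⁵ M)(0.236 L) = 9.912×10⁻⁶ mol.
Photon energy at 446 nm: hc/λ = (6.626×10⁻³⁴)(2.998×10⁸)/(446×10⁻⁹) = 4.454×10⁻¹⁹ J.
Photons incident: 354 / 4.454×10⁻¹⁹ = 7.948×10²⁰, i.e. 7.948×10²⁰/6.022×10²³ = 0.001320 mol.
Φ = 9.912×10⁻⁶ mol / 0.001320 mol photons = 0.0075.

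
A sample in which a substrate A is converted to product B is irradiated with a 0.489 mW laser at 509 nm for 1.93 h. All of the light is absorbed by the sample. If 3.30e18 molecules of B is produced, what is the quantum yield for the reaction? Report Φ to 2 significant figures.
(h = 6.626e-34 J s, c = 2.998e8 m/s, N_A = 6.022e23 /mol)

Φ = 0.38

Product: 3.30e18 / 6.022e23 = 5.480e-6 mol.
Photon energy at 509 nm: hc/λ = (6.626e-34)(2.998e8)/(509e-9) = 3.903e-19 J.
Energy delivered: (0.489 mW)(6948 s) = 3.398 J.
Photons incident: 3.398 / 3.903e-19 = 8.706e18, i.e. 8.706e18/6.022e23 = 1.446e-5 mol.
Φ = 5.480e-6 mol / 1.446e-5 mol photons = 0.38.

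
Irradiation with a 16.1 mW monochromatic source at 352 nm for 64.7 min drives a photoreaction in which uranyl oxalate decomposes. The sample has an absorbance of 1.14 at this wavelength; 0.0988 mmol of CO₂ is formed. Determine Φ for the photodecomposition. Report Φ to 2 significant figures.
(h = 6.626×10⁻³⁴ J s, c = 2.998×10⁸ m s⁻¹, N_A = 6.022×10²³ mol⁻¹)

Φ = 0.58

Product: 0.0988 mmol = 9.88×10⁻⁵ mol.
Photon energy at 352 nm: hc/λ = (6.626×10⁻³⁴)(2.998×10⁸)/(352×10⁻⁹) = 5.643×10⁻¹⁹ J.
Energy delivered: (16.1 mW)(3882 s) = 62.50 J.
Photons incident: 62.50 / 5.643×10⁻¹⁹ = 1.108×10²⁰, i.e. 1.108×10²⁰/6.022×10²³ = 1.840×10⁻⁴ mol.
Fraction absorbed: 1 − 10^(−1.14) = 0.9276.
Photons absorbed: 0.9276 × 1.840×10⁻⁴ = 1.707×10⁻⁴ mol.
Φ = 9.88×10⁻⁵ mol / 1.707×10⁻⁴ mol photons = 0.58.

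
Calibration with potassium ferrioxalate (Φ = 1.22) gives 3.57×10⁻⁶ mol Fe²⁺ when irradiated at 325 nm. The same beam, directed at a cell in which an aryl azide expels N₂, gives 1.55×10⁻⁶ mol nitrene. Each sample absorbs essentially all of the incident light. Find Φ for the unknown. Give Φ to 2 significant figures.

Photons absorbed by the actinometer: 3.57×10⁻⁶ / 1.22 = 2.926×10⁻⁶ mol.
Φ(unknown) = 1.55×10⁻⁶ / 2.926×10⁻⁶ = 0.53.

Φ = 0.53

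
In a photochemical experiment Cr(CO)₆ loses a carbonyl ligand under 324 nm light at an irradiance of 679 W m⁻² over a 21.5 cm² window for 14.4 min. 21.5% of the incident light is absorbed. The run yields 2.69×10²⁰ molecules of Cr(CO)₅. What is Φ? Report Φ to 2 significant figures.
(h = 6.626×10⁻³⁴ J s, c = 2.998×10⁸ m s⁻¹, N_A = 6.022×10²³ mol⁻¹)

Φ = 0.61

Product: 2.69×10²⁰ / 6.022×10²³ = 4.467×10⁻⁴ mol.
Photon energy at 324 nm: hc/λ = (6.626×10⁻³⁴)(2.998×10⁸)/(324×10⁻⁹) = 6.131×10⁻¹⁹ J.
Energy delivered: (679 W m⁻²)(21.5×10⁻⁴ m²)(864 s) = 1261 J.
Photons incident: 1261 / 6.131×10⁻¹⁹ = 2.057×10²¹, i.e. 2.057×10²¹/6.022×10²³ = 0.003416 mol.
Photons absorbed: 0.215 × 0.003416 = 7.344×10⁻⁴ mol.
Φ = 4.467×10⁻⁴ mol / 7.344×10⁻⁴ mol photons = 0.61.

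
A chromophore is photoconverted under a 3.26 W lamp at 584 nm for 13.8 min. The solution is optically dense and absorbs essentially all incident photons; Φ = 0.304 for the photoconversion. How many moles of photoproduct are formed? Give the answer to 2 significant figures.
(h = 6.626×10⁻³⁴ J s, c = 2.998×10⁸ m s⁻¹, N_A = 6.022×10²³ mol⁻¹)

Photon energy at 584 nm: hc/λ = (6.626×10⁻³⁴)(2.998×10⁸)/(584×10⁻⁹) = 3.401×10⁻¹⁹ J.
Energy delivered: (3.26 W)(828 s) = 2699 J.
Photons incident: 2699 / 3.401×10⁻¹⁹ = 7.936×10²¹, i.e. 7.936×10²¹/6.022×10²³ = 0.01318 mol.
Product: Φ × n_abs = 0.304 × 0.01318 = 0.004007 mol.

0.0040 mol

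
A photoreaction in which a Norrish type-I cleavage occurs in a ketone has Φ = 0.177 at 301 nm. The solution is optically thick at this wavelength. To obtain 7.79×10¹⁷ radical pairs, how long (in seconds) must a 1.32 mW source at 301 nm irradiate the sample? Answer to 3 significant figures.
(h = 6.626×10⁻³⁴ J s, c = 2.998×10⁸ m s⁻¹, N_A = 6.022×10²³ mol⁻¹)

Product: 7.79×10¹⁷ / 6.022×10²³ = 1.294×10⁻⁶ mol.
Photons that must be absorbed: 1.294×10⁻⁶ / 0.177 = 7.311×10⁻⁶ mol.
Photon energy: hc/λ = 6.600×10⁻¹⁹ J; per mole, 3.975×10⁵ J mol⁻¹.
Energy required: 7.311×10⁻⁶ × 3.975×10⁵ = 2.906 J.
Time: 2.906 J / 0.00132 W = 2200 s.

t ≈ 2200 s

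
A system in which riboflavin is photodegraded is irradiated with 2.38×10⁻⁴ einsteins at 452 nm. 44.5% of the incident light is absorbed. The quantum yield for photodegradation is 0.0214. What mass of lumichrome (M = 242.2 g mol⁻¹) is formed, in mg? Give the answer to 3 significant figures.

Photons absorbed: 0.445 × 2.38×10⁻⁴ = 1.059×10⁻⁴ mol.
Product: Φ × n_abs = 0.0214 × 1.059×10⁻⁴ = 2.266×10⁻⁶ mol.
Mass: 2.266×10⁻⁶ × 242.2 = 5.488×10⁻⁴ g = 0.549 mg.

0.549 mg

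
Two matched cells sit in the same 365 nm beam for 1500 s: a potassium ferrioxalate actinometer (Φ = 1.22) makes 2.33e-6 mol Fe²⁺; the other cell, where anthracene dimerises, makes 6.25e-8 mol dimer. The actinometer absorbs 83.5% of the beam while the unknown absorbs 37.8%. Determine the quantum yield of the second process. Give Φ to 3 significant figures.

Φ = 0.0723

Photons absorbed by the actinometer: 2.33e-6 / 1.22 = 1.910e-6 mol.
Incident flux: 1.910e-6 / 0.835 = 2.287e-6 einstein.
Absorbed by unknown: 0.378 × 2.287e-6 = 8.645e-7 mol.
Φ(unknown) = 6.25e-8 / 8.645e-7 = 0.0723.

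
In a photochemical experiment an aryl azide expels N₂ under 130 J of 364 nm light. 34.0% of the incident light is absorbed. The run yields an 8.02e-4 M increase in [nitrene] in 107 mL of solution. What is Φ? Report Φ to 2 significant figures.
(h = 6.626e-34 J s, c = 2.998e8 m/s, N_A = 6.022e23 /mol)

Φ = 0.64

Product: (8.02e-4 M)(0.107 L) = 8.581e-5 mol.
Photon energy at 364 nm: hc/λ = (6.626e-34)(2.998e8)/(364e-9) = 5.457e-19 J.
Photons incident: 130 / 5.457e-19 = 2.382e20, i.e. 2.382e20/6.022e23 = 3.955e-4 mol.
Photons absorbed: 0.340 × 3.955e-4 = 1.345e-4 mol.
Φ = 8.581e-5 mol / 1.345e-4 mol photons = 0.64.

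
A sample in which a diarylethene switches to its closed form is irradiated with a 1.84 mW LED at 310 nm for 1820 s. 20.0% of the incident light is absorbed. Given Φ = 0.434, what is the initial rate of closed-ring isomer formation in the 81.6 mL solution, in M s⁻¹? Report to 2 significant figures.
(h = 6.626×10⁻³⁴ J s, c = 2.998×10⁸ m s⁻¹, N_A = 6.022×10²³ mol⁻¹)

5.1×10⁻⁹ M s⁻¹

Photon energy at 310 nm: hc/λ = (6.626×10⁻³⁴)(2.998×10⁸)/(310×10⁻⁹) = 6.408×10⁻¹⁹ J.
Energy delivered: (1.84 mW)(1820 s) = 3.349 J.
Photons incident: 3.349 / 6.408×10⁻¹⁹ = 5.226×10¹⁸, i.e. 5.226×10¹⁸/6.022×10²³ = 8.678×10⁻⁶ mol.
Photons absorbed: 0.200 × 8.678×10⁻⁶ = 1.736×10⁻⁶ mol.
Product formed: 0.434 × 1.736×10⁻⁶ = 7.534×10⁻⁷ mol.
Rate: 7.534×10⁻⁷ mol / (1820 s × 0.0816 L) = 5.1×10⁻⁹ M s⁻¹.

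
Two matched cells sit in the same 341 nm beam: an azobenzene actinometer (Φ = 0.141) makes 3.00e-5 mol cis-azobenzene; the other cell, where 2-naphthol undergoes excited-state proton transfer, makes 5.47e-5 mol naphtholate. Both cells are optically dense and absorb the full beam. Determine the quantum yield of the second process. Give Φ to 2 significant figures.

Φ = 0.26

Photons absorbed by the actinometer: 3.00e-5 / 0.141 = 2.128e-4 mol.
Φ(unknown) = 5.47e-5 / 2.128e-4 = 0.26.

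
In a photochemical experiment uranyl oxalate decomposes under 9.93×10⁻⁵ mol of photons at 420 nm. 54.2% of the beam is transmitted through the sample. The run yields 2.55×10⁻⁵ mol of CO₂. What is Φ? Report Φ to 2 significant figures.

Φ = 0.56

Fraction absorbed: 1 − 54.2/100 = 0.4580.
Photons absorbed: 0.4580 × 9.93×10⁻⁵ = 4.548×10⁻⁵ mol.
Φ = 2.55×10⁻⁵ mol / 4.548×10⁻⁵ mol photons = 0.56.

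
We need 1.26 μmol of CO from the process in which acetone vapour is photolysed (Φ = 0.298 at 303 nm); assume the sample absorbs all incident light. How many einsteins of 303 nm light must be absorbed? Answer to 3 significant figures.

4.23×10⁻⁶ einstein

Product: 1.26 μmol = 1.26×10⁻⁶ mol.
Photons that must be absorbed: 1.26×10⁻⁶ / 0.298 = 4.228×10⁻⁶ mol.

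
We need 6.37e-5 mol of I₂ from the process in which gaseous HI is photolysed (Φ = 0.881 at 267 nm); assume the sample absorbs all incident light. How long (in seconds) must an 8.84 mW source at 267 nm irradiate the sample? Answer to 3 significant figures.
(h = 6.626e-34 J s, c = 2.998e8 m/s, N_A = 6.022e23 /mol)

t ≈ 3660 s

Photons that must be absorbed: 6.37e-5 / 0.881 = 7.230e-5 mol.
Photon energy: hc/λ = 7.440e-19 J; per mole, 4.480e5 J mol⁻¹.
Energy required: 7.230e-5 × 4.480e5 = 32.39 J.
Time: 32.39 J / 0.00884 W = 3660 s.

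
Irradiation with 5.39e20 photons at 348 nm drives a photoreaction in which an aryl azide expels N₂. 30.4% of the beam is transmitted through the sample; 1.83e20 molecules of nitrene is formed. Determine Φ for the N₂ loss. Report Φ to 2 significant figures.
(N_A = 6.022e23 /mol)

Φ = 0.49

Product: 1.83e20 / 6.022e23 = 3.039e-4 mol.
Moles of photons: 5.39e20 / 6.022e23 = 8.951e-4 mol.
Fraction absorbed: 1 − 30.4/100 = 0.6960.
Photons absorbed: 0.6960 × 8.951e-4 = 6.230e-4 mol.
Φ = 3.039e-4 mol / 6.230e-4 mol photons = 0.49.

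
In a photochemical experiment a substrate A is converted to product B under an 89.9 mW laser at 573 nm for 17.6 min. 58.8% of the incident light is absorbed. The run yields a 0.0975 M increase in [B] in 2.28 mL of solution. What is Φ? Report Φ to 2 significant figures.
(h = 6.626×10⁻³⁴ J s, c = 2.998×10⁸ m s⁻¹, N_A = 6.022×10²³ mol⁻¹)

Product: (0.0975 M)(0.00228 L) = 2.223×10⁻⁴ mol.
Photon energy at 573 nm: hc/λ = (6.626×10⁻³⁴)(2.998×10⁸)/(573×10⁻⁹) = 3.467×10⁻¹⁹ J.
Energy delivered: (89.9 mW)(1056 s) = 94.93 J.
Photons incident: 94.93 / 3.467×10⁻¹⁹ = 2.738×10²⁰, i.e. 2.738×10²⁰/6.022×10²³ = 4.547×10⁻⁴ mol.
Photons absorbed: 0.588 × 4.547×10⁻⁴ = 2.674×10⁻⁴ mol.
Φ = 2.223×10⁻⁴ mol / 2.674×10⁻⁴ mol photons = 0.83.

Φ = 0.83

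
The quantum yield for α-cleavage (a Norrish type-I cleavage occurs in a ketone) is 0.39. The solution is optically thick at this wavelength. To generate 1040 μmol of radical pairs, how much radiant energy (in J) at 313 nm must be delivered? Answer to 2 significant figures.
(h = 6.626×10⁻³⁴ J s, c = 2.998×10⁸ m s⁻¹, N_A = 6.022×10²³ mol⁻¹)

Product: 1040 μmol = 0.00104 mol.
Photons that must be absorbed: 0.00104 / 0.39 = 0.002667 mol.
Photon energy: hc/λ = 6.347×10⁻¹⁹ J; per mole, 3.822×10⁵ J mol⁻¹.
Energy required: 0.002667 × 3.822×10⁵ = 1000 J.

1000 J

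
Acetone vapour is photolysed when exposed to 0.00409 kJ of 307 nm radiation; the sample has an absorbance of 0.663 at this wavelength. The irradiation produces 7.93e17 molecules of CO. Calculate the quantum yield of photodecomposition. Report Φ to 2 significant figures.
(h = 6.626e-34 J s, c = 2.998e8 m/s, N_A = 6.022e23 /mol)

Φ = 0.16

Product: 7.93e17 / 6.022e23 = 1.317e-6 mol.
Photon energy at 307 nm: hc/λ = (6.626e-34)(2.998e8)/(307e-9) = 6.471e-19 J.
Incident energy: 0.00409 kJ = 4.09 J.
Photons incident: 4.09 / 6.471e-19 = 6.321e18, i.e. 6.321e18/6.022e23 = 1.050e-5 mol.
Fraction absorbed: 1 − 10^(−0.663) = 0.7827.
Photons absorbed: 0.7827 × 1.050e-5 = 8.218e-6 mol.
Φ = 1.317e-6 mol / 8.218e-6 mol photons = 0.16.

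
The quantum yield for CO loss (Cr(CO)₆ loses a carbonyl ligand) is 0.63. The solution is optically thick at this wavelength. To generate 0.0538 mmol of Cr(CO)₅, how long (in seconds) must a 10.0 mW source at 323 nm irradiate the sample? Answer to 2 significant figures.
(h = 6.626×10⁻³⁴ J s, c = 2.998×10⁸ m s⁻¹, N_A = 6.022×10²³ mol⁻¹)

Product: 0.0538 mmol = 5.38×10⁻⁵ mol.
Photons that must be absorbed: 5.38×10⁻⁵ / 0.63 = 8.540×10⁻⁵ mol.
Photon energy: hc/λ = 6.150×10⁻¹⁹ J; per mole, 3.704×10⁵ J mol⁻¹.
Energy required: 8.540×10⁻⁵ × 3.704×10⁵ = 31.63 J.
Time: 31.63 J / 0.01 W = 3200 s.

t ≈ 3200 s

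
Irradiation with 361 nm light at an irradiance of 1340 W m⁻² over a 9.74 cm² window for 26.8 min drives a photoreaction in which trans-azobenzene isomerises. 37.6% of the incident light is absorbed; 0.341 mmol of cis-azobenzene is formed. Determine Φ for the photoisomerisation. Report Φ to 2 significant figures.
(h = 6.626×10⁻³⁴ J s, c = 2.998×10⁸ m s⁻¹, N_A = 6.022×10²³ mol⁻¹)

Product: 0.341 mmol = 3.41×10⁻⁴ mol.
Photon energy at 361 nm: hc/λ = (6.626×10⁻³⁴)(2.998×10⁸)/(361×10⁻⁹) = 5.503×10⁻¹⁹ J.
Energy delivered: (1340 W m⁻²)(9.74×10⁻⁴ m²)(1608 s) = 2099 J.
Photons incident: 2099 / 5.503×10⁻¹⁹ = 3.814×10²¹, i.e. 3.814×10²¹/6.022×10²³ = 0.006333 mol.
Photons absorbed: 0.376 × 0.006333 = 0.002381 mol.
Φ = 3.41×10⁻⁴ mol / 0.002381 mol photons = 0.14.

Φ = 0.14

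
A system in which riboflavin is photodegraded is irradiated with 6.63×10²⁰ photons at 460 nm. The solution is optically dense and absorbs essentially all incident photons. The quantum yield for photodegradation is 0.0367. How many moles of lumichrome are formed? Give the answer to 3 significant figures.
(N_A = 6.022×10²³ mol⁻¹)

4.04×10⁻⁵ mol

Moles of photons: 6.63×10²⁰ / 6.022×10²³ = 0.001101 mol.
Product: Φ × n_abs = 0.0367 × 0.001101 = 4.041×10⁻⁵ mol.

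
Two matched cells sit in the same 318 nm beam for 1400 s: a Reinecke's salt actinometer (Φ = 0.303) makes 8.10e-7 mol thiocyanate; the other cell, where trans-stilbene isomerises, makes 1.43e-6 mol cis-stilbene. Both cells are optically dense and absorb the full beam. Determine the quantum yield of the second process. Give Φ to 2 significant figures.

Φ = 0.53

Photons absorbed by the actinometer: 8.10e-7 / 0.303 = 2.673e-6 mol.
Φ(unknown) = 1.43e-6 / 2.673e-6 = 0.53.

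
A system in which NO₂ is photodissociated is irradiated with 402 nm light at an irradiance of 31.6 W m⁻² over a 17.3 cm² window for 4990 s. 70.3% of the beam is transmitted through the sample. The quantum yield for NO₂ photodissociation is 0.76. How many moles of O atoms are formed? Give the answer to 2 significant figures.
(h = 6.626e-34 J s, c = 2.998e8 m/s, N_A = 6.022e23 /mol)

Photon energy at 402 nm: hc/λ = (6.626e-34)(2.998e8)/(402e-9) = 4.941e-19 J.
Energy delivered: (31.6 W m⁻²)(17.3e-4 m²)(4990 s) = 272.8 J.
Photons incident: 272.8 / 4.941e-19 = 5.521e20, i.e. 5.521e20/6.022e23 = 9.168e-4 mol.
Fraction absorbed: 1 − 70.3/100 = 0.2970.
Photons absorbed: 0.2970 × 9.168e-4 = 2.723e-4 mol.
Product: Φ × n_abs = 0.76 × 2.723e-4 = 2.069e-4 mol.

2.1e-4 mol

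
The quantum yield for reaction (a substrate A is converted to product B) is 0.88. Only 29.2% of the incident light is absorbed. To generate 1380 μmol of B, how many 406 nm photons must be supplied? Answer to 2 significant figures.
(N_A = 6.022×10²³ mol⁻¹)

3.2×10²¹ photons

Product: 1380 μmol = 0.00138 mol.
Photons that must be absorbed: 0.00138 / 0.88 = 0.001568 mol.
Incident photons needed: 0.001568 / 0.292 = 0.005370 mol.
Photon count: 0.005370 × 6.022×10²³ = 3.2×10²¹.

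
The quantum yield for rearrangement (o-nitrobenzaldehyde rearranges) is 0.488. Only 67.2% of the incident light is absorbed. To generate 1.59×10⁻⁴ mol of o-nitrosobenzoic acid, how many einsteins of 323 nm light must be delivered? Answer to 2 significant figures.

Photons that must be absorbed: 1.59×10⁻⁴ / 0.488 = 3.258×10⁻⁴ mol.
Incident photons needed: 3.258×10⁻⁴ / 0.672 = 4.848×10⁻⁴ mol.

4.8×10⁻⁴ einstein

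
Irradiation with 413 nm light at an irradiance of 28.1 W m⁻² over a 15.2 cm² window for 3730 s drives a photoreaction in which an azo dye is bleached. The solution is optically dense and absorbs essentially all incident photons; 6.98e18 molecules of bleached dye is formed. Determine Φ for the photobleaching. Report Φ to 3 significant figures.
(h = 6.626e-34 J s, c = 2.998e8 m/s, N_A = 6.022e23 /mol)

Product: 6.98e18 / 6.022e23 = 1.159e-5 mol.
Photon energy at 413 nm: hc/λ = (6.626e-34)(2.998e8)/(413e-9) = 4.810e-19 J.
Energy delivered: (28.1 W m⁻²)(15.2e-4 m²)(3730 s) = 159.3 J.
Photons incident: 159.3 / 4.810e-19 = 3.312e20, i.e. 3.312e20/6.022e23 = 5.500e-4 mol.
Φ = 1.159e-5 mol / 5.500e-4 mol photons = 0.0211.

Φ = 0.0211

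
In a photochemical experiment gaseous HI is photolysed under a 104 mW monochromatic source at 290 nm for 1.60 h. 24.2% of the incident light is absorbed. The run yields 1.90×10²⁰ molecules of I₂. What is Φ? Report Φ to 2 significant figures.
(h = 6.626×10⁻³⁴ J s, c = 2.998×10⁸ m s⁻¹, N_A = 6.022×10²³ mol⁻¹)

Φ = 0.90

Product: 1.90×10²⁰ / 6.022×10²³ = 3.155×10⁻⁴ mol.
Photon energy at 290 nm: hc/λ = (6.626×10⁻³⁴)(2.998×10⁸)/(290×10⁻⁹) = 6.850×10⁻¹⁹ J.
Energy delivered: (104 mW)(5760 s) = 599.0 J.
Photons incident: 599.0 / 6.850×10⁻¹⁹ = 8.745×10²⁰, i.e. 8.745×10²⁰/6.022×10²³ = 0.001452 mol.
Photons absorbed: 0.242 × 0.001452 = 3.514×10⁻⁴ mol.
Φ = 3.155×10⁻⁴ mol / 3.514×10⁻⁴ mol photons = 0.90.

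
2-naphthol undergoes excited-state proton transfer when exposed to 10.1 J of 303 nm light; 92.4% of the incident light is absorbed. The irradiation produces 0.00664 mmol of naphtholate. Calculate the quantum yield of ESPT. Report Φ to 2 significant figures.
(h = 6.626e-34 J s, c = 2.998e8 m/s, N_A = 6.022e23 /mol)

Product: 0.00664 mmol = 6.64e-6 mol.
Photon energy at 303 nm: hc/λ = (6.626e-34)(2.998e8)/(303e-9) = 6.556e-19 J.
Photons incident: 10.1 / 6.556e-19 = 1.541e19, i.e. 1.541e19/6.022e23 = 2.559e-5 mol.
Photons absorbed: 0.924 × 2.559e-5 = 2.365e-5 mol.
Φ = 6.64e-6 mol / 2.365e-5 mol photons = 0.28.

Φ = 0.28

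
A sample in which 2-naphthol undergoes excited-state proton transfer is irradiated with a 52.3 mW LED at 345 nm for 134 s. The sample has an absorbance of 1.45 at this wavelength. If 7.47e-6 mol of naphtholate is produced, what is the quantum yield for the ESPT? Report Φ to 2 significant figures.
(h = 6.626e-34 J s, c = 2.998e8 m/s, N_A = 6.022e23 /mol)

Photon energy at 345 nm: hc/λ = (6.626e-34)(2.998e8)/(345e-9) = 5.758e-19 J.
Energy delivered: (52.3 mW)(134 s) = 7.008 J.
Photons incident: 7.008 / 5.758e-19 = 1.217e19, i.e. 1.217e19/6.022e23 = 2.021e-5 mol.
Fraction absorbed: 1 − 10^(−1.45) = 0.9645.
Photons absorbed: 0.9645 × 2.021e-5 = 1.949e-5 mol.
Φ = 7.47e-6 mol / 1.949e-5 mol photons = 0.38.

Φ = 0.38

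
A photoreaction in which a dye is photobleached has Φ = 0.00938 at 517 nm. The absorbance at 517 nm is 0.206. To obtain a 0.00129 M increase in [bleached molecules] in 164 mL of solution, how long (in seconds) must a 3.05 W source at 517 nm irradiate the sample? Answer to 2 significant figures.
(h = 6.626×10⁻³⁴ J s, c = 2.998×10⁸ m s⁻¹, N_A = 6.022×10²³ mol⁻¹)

Product: (0.00129 M)(0.164 L) = 2.116×10⁻⁴ mol.
Photons that must be absorbed: 2.116×10⁻⁴ / 0.00938 = 0.02256 mol.
Fraction absorbed: 1 − 10^(−0.206) = 0.3777.
Incident photons needed: 0.02256 / 0.3777 = 0.05973 mol.
Photon energy: hc/λ = 3.842×10⁻¹⁹ J; per mole, 2.314×10⁵ J mol⁻¹.
Energy required: 0.05973 × 2.314×10⁵ = 1.382×10⁴ J.
Time: 1.382×10⁴ J / 3.05 W = 4500 s.

t ≈ 4500 s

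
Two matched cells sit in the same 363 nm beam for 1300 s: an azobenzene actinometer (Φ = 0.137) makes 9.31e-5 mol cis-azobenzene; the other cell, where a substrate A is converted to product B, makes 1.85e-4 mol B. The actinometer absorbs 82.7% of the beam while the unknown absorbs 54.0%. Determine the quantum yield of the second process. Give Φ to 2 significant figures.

Φ = 0.42

Photons absorbed by the actinometer: 9.31e-5 / 0.137 = 6.796e-4 mol.
Incident flux: 6.796e-4 / 0.827 = 8.218e-4 einstein.
Absorbed by unknown: 0.540 × 8.218e-4 = 4.438e-4 mol.
Φ(unknown) = 1.85e-4 / 4.438e-4 = 0.42.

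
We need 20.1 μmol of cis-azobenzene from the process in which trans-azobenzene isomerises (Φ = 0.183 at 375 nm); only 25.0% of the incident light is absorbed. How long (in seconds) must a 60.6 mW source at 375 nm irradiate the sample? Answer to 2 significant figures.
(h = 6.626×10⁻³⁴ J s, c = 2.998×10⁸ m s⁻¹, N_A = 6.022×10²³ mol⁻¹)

Product: 20.1 μmol = 2.01×10⁻⁵ mol.
Photons that must be absorbed: 2.01×10⁻⁵ / 0.183 = 1.098×10⁻⁴ mol.
Incident photons needed: 1.098×10⁻⁴ / 0.250 = 4.392×10⁻⁴ mol.
Photon energy: hc/λ = 5.297×10⁻¹⁹ J; per mole, 3.190×10⁵ J mol⁻¹.
Energy required: 4.392×10⁻⁴ × 3.190×10⁵ = 140.1 J.
Time: 140.1 J / 0.0606 W = 2300 s.

t ≈ 2300 s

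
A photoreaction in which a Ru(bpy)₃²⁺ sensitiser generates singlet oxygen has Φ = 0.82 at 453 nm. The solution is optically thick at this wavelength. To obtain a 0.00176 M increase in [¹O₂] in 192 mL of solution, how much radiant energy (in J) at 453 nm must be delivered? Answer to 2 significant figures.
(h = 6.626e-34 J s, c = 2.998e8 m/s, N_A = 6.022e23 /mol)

110 J

Product: (0.00176 M)(0.192 L) = 3.379e-4 mol.
Photons that must be absorbed: 3.379e-4 / 0.82 = 4.121e-4 mol.
Photon energy: hc/λ = 4.385e-19 J; per mole, 2.641e5 J mol⁻¹.
Energy required: 4.121e-4 × 2.641e5 = 110 J.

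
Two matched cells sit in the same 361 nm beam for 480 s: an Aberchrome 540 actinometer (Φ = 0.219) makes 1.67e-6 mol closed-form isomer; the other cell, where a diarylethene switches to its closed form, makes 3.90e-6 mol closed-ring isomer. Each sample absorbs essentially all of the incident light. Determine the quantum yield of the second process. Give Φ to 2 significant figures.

Φ = 0.51

Photons absorbed by the actinometer: 1.67e-6 / 0.219 = 7.626e-6 mol.
Φ(unknown) = 3.90e-6 / 7.626e-6 = 0.51.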